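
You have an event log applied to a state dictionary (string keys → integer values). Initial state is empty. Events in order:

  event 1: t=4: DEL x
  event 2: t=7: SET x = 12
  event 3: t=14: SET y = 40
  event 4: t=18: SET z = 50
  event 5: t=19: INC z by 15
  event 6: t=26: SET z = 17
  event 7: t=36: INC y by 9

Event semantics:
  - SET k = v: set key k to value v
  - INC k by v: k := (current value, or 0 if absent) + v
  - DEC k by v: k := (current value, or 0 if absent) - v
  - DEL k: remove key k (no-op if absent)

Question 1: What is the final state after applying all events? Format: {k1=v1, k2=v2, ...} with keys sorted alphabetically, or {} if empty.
  after event 1 (t=4: DEL x): {}
  after event 2 (t=7: SET x = 12): {x=12}
  after event 3 (t=14: SET y = 40): {x=12, y=40}
  after event 4 (t=18: SET z = 50): {x=12, y=40, z=50}
  after event 5 (t=19: INC z by 15): {x=12, y=40, z=65}
  after event 6 (t=26: SET z = 17): {x=12, y=40, z=17}
  after event 7 (t=36: INC y by 9): {x=12, y=49, z=17}

Answer: {x=12, y=49, z=17}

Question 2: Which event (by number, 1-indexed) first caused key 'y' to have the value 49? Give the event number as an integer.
Answer: 7

Derivation:
Looking for first event where y becomes 49:
  event 3: y = 40
  event 4: y = 40
  event 5: y = 40
  event 6: y = 40
  event 7: y 40 -> 49  <-- first match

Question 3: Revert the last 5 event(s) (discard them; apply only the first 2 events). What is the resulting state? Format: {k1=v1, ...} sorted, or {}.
Keep first 2 events (discard last 5):
  after event 1 (t=4: DEL x): {}
  after event 2 (t=7: SET x = 12): {x=12}

Answer: {x=12}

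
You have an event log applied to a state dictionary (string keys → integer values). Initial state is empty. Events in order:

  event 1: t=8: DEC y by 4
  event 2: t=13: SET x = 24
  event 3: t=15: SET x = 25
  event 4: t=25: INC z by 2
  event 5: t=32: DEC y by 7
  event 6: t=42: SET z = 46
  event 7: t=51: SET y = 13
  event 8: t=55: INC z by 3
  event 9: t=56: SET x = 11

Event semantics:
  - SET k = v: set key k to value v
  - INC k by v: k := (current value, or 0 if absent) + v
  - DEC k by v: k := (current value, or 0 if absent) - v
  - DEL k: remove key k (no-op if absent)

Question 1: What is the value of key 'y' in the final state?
Answer: 13

Derivation:
Track key 'y' through all 9 events:
  event 1 (t=8: DEC y by 4): y (absent) -> -4
  event 2 (t=13: SET x = 24): y unchanged
  event 3 (t=15: SET x = 25): y unchanged
  event 4 (t=25: INC z by 2): y unchanged
  event 5 (t=32: DEC y by 7): y -4 -> -11
  event 6 (t=42: SET z = 46): y unchanged
  event 7 (t=51: SET y = 13): y -11 -> 13
  event 8 (t=55: INC z by 3): y unchanged
  event 9 (t=56: SET x = 11): y unchanged
Final: y = 13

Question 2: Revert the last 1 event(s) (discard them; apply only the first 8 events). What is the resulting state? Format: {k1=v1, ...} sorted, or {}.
Answer: {x=25, y=13, z=49}

Derivation:
Keep first 8 events (discard last 1):
  after event 1 (t=8: DEC y by 4): {y=-4}
  after event 2 (t=13: SET x = 24): {x=24, y=-4}
  after event 3 (t=15: SET x = 25): {x=25, y=-4}
  after event 4 (t=25: INC z by 2): {x=25, y=-4, z=2}
  after event 5 (t=32: DEC y by 7): {x=25, y=-11, z=2}
  after event 6 (t=42: SET z = 46): {x=25, y=-11, z=46}
  after event 7 (t=51: SET y = 13): {x=25, y=13, z=46}
  after event 8 (t=55: INC z by 3): {x=25, y=13, z=49}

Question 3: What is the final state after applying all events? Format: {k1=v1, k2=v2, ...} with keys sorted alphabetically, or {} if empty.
Answer: {x=11, y=13, z=49}

Derivation:
  after event 1 (t=8: DEC y by 4): {y=-4}
  after event 2 (t=13: SET x = 24): {x=24, y=-4}
  after event 3 (t=15: SET x = 25): {x=25, y=-4}
  after event 4 (t=25: INC z by 2): {x=25, y=-4, z=2}
  after event 5 (t=32: DEC y by 7): {x=25, y=-11, z=2}
  after event 6 (t=42: SET z = 46): {x=25, y=-11, z=46}
  after event 7 (t=51: SET y = 13): {x=25, y=13, z=46}
  after event 8 (t=55: INC z by 3): {x=25, y=13, z=49}
  after event 9 (t=56: SET x = 11): {x=11, y=13, z=49}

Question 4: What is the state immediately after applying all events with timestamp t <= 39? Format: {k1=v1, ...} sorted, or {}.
Apply events with t <= 39 (5 events):
  after event 1 (t=8: DEC y by 4): {y=-4}
  after event 2 (t=13: SET x = 24): {x=24, y=-4}
  after event 3 (t=15: SET x = 25): {x=25, y=-4}
  after event 4 (t=25: INC z by 2): {x=25, y=-4, z=2}
  after event 5 (t=32: DEC y by 7): {x=25, y=-11, z=2}

Answer: {x=25, y=-11, z=2}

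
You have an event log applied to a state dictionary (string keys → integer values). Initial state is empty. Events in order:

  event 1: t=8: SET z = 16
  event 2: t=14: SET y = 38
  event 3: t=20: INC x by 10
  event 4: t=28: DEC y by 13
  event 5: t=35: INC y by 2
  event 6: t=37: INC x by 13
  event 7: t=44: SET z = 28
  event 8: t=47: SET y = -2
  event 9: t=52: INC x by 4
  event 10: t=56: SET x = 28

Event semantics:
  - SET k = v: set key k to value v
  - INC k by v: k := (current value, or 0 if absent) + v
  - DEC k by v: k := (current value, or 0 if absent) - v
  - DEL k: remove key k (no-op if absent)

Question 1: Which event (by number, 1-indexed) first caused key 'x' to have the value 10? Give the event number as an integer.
Answer: 3

Derivation:
Looking for first event where x becomes 10:
  event 3: x (absent) -> 10  <-- first match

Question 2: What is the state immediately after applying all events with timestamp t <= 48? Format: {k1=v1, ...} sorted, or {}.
Answer: {x=23, y=-2, z=28}

Derivation:
Apply events with t <= 48 (8 events):
  after event 1 (t=8: SET z = 16): {z=16}
  after event 2 (t=14: SET y = 38): {y=38, z=16}
  after event 3 (t=20: INC x by 10): {x=10, y=38, z=16}
  after event 4 (t=28: DEC y by 13): {x=10, y=25, z=16}
  after event 5 (t=35: INC y by 2): {x=10, y=27, z=16}
  after event 6 (t=37: INC x by 13): {x=23, y=27, z=16}
  after event 7 (t=44: SET z = 28): {x=23, y=27, z=28}
  after event 8 (t=47: SET y = -2): {x=23, y=-2, z=28}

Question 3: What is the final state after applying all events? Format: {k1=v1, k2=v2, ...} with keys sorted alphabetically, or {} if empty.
Answer: {x=28, y=-2, z=28}

Derivation:
  after event 1 (t=8: SET z = 16): {z=16}
  after event 2 (t=14: SET y = 38): {y=38, z=16}
  after event 3 (t=20: INC x by 10): {x=10, y=38, z=16}
  after event 4 (t=28: DEC y by 13): {x=10, y=25, z=16}
  after event 5 (t=35: INC y by 2): {x=10, y=27, z=16}
  after event 6 (t=37: INC x by 13): {x=23, y=27, z=16}
  after event 7 (t=44: SET z = 28): {x=23, y=27, z=28}
  after event 8 (t=47: SET y = -2): {x=23, y=-2, z=28}
  after event 9 (t=52: INC x by 4): {x=27, y=-2, z=28}
  after event 10 (t=56: SET x = 28): {x=28, y=-2, z=28}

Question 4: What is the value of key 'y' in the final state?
Answer: -2

Derivation:
Track key 'y' through all 10 events:
  event 1 (t=8: SET z = 16): y unchanged
  event 2 (t=14: SET y = 38): y (absent) -> 38
  event 3 (t=20: INC x by 10): y unchanged
  event 4 (t=28: DEC y by 13): y 38 -> 25
  event 5 (t=35: INC y by 2): y 25 -> 27
  event 6 (t=37: INC x by 13): y unchanged
  event 7 (t=44: SET z = 28): y unchanged
  event 8 (t=47: SET y = -2): y 27 -> -2
  event 9 (t=52: INC x by 4): y unchanged
  event 10 (t=56: SET x = 28): y unchanged
Final: y = -2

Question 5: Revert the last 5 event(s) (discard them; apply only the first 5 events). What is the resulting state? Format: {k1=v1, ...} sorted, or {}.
Answer: {x=10, y=27, z=16}

Derivation:
Keep first 5 events (discard last 5):
  after event 1 (t=8: SET z = 16): {z=16}
  after event 2 (t=14: SET y = 38): {y=38, z=16}
  after event 3 (t=20: INC x by 10): {x=10, y=38, z=16}
  after event 4 (t=28: DEC y by 13): {x=10, y=25, z=16}
  after event 5 (t=35: INC y by 2): {x=10, y=27, z=16}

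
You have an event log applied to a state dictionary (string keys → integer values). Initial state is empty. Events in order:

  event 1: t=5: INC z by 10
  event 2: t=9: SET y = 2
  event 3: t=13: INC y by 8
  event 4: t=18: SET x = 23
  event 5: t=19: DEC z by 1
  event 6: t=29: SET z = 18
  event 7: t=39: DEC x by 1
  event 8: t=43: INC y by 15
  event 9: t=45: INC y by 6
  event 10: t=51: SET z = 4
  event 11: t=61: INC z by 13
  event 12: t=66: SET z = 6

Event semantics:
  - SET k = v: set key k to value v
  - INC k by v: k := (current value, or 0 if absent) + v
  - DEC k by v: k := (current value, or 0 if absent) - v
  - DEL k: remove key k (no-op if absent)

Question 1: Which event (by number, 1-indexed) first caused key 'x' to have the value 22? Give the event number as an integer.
Looking for first event where x becomes 22:
  event 4: x = 23
  event 5: x = 23
  event 6: x = 23
  event 7: x 23 -> 22  <-- first match

Answer: 7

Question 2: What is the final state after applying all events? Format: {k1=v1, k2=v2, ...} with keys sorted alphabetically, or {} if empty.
Answer: {x=22, y=31, z=6}

Derivation:
  after event 1 (t=5: INC z by 10): {z=10}
  after event 2 (t=9: SET y = 2): {y=2, z=10}
  after event 3 (t=13: INC y by 8): {y=10, z=10}
  after event 4 (t=18: SET x = 23): {x=23, y=10, z=10}
  after event 5 (t=19: DEC z by 1): {x=23, y=10, z=9}
  after event 6 (t=29: SET z = 18): {x=23, y=10, z=18}
  after event 7 (t=39: DEC x by 1): {x=22, y=10, z=18}
  after event 8 (t=43: INC y by 15): {x=22, y=25, z=18}
  after event 9 (t=45: INC y by 6): {x=22, y=31, z=18}
  after event 10 (t=51: SET z = 4): {x=22, y=31, z=4}
  after event 11 (t=61: INC z by 13): {x=22, y=31, z=17}
  after event 12 (t=66: SET z = 6): {x=22, y=31, z=6}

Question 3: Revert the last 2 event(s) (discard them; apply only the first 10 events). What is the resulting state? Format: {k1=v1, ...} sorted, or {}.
Answer: {x=22, y=31, z=4}

Derivation:
Keep first 10 events (discard last 2):
  after event 1 (t=5: INC z by 10): {z=10}
  after event 2 (t=9: SET y = 2): {y=2, z=10}
  after event 3 (t=13: INC y by 8): {y=10, z=10}
  after event 4 (t=18: SET x = 23): {x=23, y=10, z=10}
  after event 5 (t=19: DEC z by 1): {x=23, y=10, z=9}
  after event 6 (t=29: SET z = 18): {x=23, y=10, z=18}
  after event 7 (t=39: DEC x by 1): {x=22, y=10, z=18}
  after event 8 (t=43: INC y by 15): {x=22, y=25, z=18}
  after event 9 (t=45: INC y by 6): {x=22, y=31, z=18}
  after event 10 (t=51: SET z = 4): {x=22, y=31, z=4}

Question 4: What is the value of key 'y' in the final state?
Track key 'y' through all 12 events:
  event 1 (t=5: INC z by 10): y unchanged
  event 2 (t=9: SET y = 2): y (absent) -> 2
  event 3 (t=13: INC y by 8): y 2 -> 10
  event 4 (t=18: SET x = 23): y unchanged
  event 5 (t=19: DEC z by 1): y unchanged
  event 6 (t=29: SET z = 18): y unchanged
  event 7 (t=39: DEC x by 1): y unchanged
  event 8 (t=43: INC y by 15): y 10 -> 25
  event 9 (t=45: INC y by 6): y 25 -> 31
  event 10 (t=51: SET z = 4): y unchanged
  event 11 (t=61: INC z by 13): y unchanged
  event 12 (t=66: SET z = 6): y unchanged
Final: y = 31

Answer: 31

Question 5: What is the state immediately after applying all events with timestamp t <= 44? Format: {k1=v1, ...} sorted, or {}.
Answer: {x=22, y=25, z=18}

Derivation:
Apply events with t <= 44 (8 events):
  after event 1 (t=5: INC z by 10): {z=10}
  after event 2 (t=9: SET y = 2): {y=2, z=10}
  after event 3 (t=13: INC y by 8): {y=10, z=10}
  after event 4 (t=18: SET x = 23): {x=23, y=10, z=10}
  after event 5 (t=19: DEC z by 1): {x=23, y=10, z=9}
  after event 6 (t=29: SET z = 18): {x=23, y=10, z=18}
  after event 7 (t=39: DEC x by 1): {x=22, y=10, z=18}
  after event 8 (t=43: INC y by 15): {x=22, y=25, z=18}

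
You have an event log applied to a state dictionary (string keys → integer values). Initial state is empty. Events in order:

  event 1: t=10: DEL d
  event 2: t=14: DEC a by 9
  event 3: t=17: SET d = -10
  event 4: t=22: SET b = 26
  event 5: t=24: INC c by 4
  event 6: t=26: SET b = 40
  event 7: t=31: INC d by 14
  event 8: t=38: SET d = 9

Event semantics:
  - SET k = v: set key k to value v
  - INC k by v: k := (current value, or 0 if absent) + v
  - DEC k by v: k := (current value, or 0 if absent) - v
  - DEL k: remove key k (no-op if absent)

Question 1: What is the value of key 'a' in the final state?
Track key 'a' through all 8 events:
  event 1 (t=10: DEL d): a unchanged
  event 2 (t=14: DEC a by 9): a (absent) -> -9
  event 3 (t=17: SET d = -10): a unchanged
  event 4 (t=22: SET b = 26): a unchanged
  event 5 (t=24: INC c by 4): a unchanged
  event 6 (t=26: SET b = 40): a unchanged
  event 7 (t=31: INC d by 14): a unchanged
  event 8 (t=38: SET d = 9): a unchanged
Final: a = -9

Answer: -9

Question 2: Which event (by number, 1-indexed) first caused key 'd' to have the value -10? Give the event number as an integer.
Looking for first event where d becomes -10:
  event 3: d (absent) -> -10  <-- first match

Answer: 3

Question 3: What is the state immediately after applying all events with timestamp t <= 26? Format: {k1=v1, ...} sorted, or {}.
Answer: {a=-9, b=40, c=4, d=-10}

Derivation:
Apply events with t <= 26 (6 events):
  after event 1 (t=10: DEL d): {}
  after event 2 (t=14: DEC a by 9): {a=-9}
  after event 3 (t=17: SET d = -10): {a=-9, d=-10}
  after event 4 (t=22: SET b = 26): {a=-9, b=26, d=-10}
  after event 5 (t=24: INC c by 4): {a=-9, b=26, c=4, d=-10}
  after event 6 (t=26: SET b = 40): {a=-9, b=40, c=4, d=-10}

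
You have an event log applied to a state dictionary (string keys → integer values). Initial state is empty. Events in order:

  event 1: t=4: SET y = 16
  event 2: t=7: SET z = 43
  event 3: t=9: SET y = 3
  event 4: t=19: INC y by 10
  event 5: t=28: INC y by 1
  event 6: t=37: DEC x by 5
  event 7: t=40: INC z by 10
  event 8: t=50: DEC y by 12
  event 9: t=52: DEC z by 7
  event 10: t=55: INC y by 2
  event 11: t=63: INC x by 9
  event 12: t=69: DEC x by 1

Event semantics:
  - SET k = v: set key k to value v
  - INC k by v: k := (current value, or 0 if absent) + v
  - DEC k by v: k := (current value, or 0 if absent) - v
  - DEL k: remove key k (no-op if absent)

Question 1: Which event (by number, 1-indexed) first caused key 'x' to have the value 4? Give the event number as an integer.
Looking for first event where x becomes 4:
  event 6: x = -5
  event 7: x = -5
  event 8: x = -5
  event 9: x = -5
  event 10: x = -5
  event 11: x -5 -> 4  <-- first match

Answer: 11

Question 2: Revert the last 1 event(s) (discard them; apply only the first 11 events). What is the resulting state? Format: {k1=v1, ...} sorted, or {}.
Answer: {x=4, y=4, z=46}

Derivation:
Keep first 11 events (discard last 1):
  after event 1 (t=4: SET y = 16): {y=16}
  after event 2 (t=7: SET z = 43): {y=16, z=43}
  after event 3 (t=9: SET y = 3): {y=3, z=43}
  after event 4 (t=19: INC y by 10): {y=13, z=43}
  after event 5 (t=28: INC y by 1): {y=14, z=43}
  after event 6 (t=37: DEC x by 5): {x=-5, y=14, z=43}
  after event 7 (t=40: INC z by 10): {x=-5, y=14, z=53}
  after event 8 (t=50: DEC y by 12): {x=-5, y=2, z=53}
  after event 9 (t=52: DEC z by 7): {x=-5, y=2, z=46}
  after event 10 (t=55: INC y by 2): {x=-5, y=4, z=46}
  after event 11 (t=63: INC x by 9): {x=4, y=4, z=46}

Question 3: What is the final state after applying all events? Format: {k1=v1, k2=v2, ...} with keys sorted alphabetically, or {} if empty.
  after event 1 (t=4: SET y = 16): {y=16}
  after event 2 (t=7: SET z = 43): {y=16, z=43}
  after event 3 (t=9: SET y = 3): {y=3, z=43}
  after event 4 (t=19: INC y by 10): {y=13, z=43}
  after event 5 (t=28: INC y by 1): {y=14, z=43}
  after event 6 (t=37: DEC x by 5): {x=-5, y=14, z=43}
  after event 7 (t=40: INC z by 10): {x=-5, y=14, z=53}
  after event 8 (t=50: DEC y by 12): {x=-5, y=2, z=53}
  after event 9 (t=52: DEC z by 7): {x=-5, y=2, z=46}
  after event 10 (t=55: INC y by 2): {x=-5, y=4, z=46}
  after event 11 (t=63: INC x by 9): {x=4, y=4, z=46}
  after event 12 (t=69: DEC x by 1): {x=3, y=4, z=46}

Answer: {x=3, y=4, z=46}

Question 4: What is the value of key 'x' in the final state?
Track key 'x' through all 12 events:
  event 1 (t=4: SET y = 16): x unchanged
  event 2 (t=7: SET z = 43): x unchanged
  event 3 (t=9: SET y = 3): x unchanged
  event 4 (t=19: INC y by 10): x unchanged
  event 5 (t=28: INC y by 1): x unchanged
  event 6 (t=37: DEC x by 5): x (absent) -> -5
  event 7 (t=40: INC z by 10): x unchanged
  event 8 (t=50: DEC y by 12): x unchanged
  event 9 (t=52: DEC z by 7): x unchanged
  event 10 (t=55: INC y by 2): x unchanged
  event 11 (t=63: INC x by 9): x -5 -> 4
  event 12 (t=69: DEC x by 1): x 4 -> 3
Final: x = 3

Answer: 3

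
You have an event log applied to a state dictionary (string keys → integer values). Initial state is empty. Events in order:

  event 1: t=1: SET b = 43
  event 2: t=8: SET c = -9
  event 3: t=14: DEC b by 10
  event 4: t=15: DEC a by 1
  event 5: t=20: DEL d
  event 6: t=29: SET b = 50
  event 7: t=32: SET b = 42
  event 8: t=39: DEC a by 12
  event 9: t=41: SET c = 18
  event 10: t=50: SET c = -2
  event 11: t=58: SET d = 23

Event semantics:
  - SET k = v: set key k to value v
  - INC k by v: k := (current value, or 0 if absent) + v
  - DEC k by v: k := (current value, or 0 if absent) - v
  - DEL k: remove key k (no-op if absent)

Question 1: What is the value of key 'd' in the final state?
Track key 'd' through all 11 events:
  event 1 (t=1: SET b = 43): d unchanged
  event 2 (t=8: SET c = -9): d unchanged
  event 3 (t=14: DEC b by 10): d unchanged
  event 4 (t=15: DEC a by 1): d unchanged
  event 5 (t=20: DEL d): d (absent) -> (absent)
  event 6 (t=29: SET b = 50): d unchanged
  event 7 (t=32: SET b = 42): d unchanged
  event 8 (t=39: DEC a by 12): d unchanged
  event 9 (t=41: SET c = 18): d unchanged
  event 10 (t=50: SET c = -2): d unchanged
  event 11 (t=58: SET d = 23): d (absent) -> 23
Final: d = 23

Answer: 23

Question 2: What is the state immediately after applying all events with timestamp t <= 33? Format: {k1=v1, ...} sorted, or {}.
Apply events with t <= 33 (7 events):
  after event 1 (t=1: SET b = 43): {b=43}
  after event 2 (t=8: SET c = -9): {b=43, c=-9}
  after event 3 (t=14: DEC b by 10): {b=33, c=-9}
  after event 4 (t=15: DEC a by 1): {a=-1, b=33, c=-9}
  after event 5 (t=20: DEL d): {a=-1, b=33, c=-9}
  after event 6 (t=29: SET b = 50): {a=-1, b=50, c=-9}
  after event 7 (t=32: SET b = 42): {a=-1, b=42, c=-9}

Answer: {a=-1, b=42, c=-9}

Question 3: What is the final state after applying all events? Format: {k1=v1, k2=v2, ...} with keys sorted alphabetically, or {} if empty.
  after event 1 (t=1: SET b = 43): {b=43}
  after event 2 (t=8: SET c = -9): {b=43, c=-9}
  after event 3 (t=14: DEC b by 10): {b=33, c=-9}
  after event 4 (t=15: DEC a by 1): {a=-1, b=33, c=-9}
  after event 5 (t=20: DEL d): {a=-1, b=33, c=-9}
  after event 6 (t=29: SET b = 50): {a=-1, b=50, c=-9}
  after event 7 (t=32: SET b = 42): {a=-1, b=42, c=-9}
  after event 8 (t=39: DEC a by 12): {a=-13, b=42, c=-9}
  after event 9 (t=41: SET c = 18): {a=-13, b=42, c=18}
  after event 10 (t=50: SET c = -2): {a=-13, b=42, c=-2}
  after event 11 (t=58: SET d = 23): {a=-13, b=42, c=-2, d=23}

Answer: {a=-13, b=42, c=-2, d=23}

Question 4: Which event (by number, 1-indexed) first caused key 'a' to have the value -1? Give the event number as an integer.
Answer: 4

Derivation:
Looking for first event where a becomes -1:
  event 4: a (absent) -> -1  <-- first match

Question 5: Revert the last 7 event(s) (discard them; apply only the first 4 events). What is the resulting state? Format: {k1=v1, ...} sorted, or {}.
Answer: {a=-1, b=33, c=-9}

Derivation:
Keep first 4 events (discard last 7):
  after event 1 (t=1: SET b = 43): {b=43}
  after event 2 (t=8: SET c = -9): {b=43, c=-9}
  after event 3 (t=14: DEC b by 10): {b=33, c=-9}
  after event 4 (t=15: DEC a by 1): {a=-1, b=33, c=-9}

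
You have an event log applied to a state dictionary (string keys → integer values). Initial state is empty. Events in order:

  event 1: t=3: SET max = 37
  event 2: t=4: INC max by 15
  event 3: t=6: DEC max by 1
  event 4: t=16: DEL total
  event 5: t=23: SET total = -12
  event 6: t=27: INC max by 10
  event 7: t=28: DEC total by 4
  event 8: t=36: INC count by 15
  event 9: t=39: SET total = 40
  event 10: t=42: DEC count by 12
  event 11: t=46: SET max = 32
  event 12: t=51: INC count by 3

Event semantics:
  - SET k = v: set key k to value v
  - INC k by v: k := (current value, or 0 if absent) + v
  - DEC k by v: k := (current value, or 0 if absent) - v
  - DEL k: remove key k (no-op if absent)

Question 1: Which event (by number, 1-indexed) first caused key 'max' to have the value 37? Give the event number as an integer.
Answer: 1

Derivation:
Looking for first event where max becomes 37:
  event 1: max (absent) -> 37  <-- first match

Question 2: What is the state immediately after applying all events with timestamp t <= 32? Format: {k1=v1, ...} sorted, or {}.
Answer: {max=61, total=-16}

Derivation:
Apply events with t <= 32 (7 events):
  after event 1 (t=3: SET max = 37): {max=37}
  after event 2 (t=4: INC max by 15): {max=52}
  after event 3 (t=6: DEC max by 1): {max=51}
  after event 4 (t=16: DEL total): {max=51}
  after event 5 (t=23: SET total = -12): {max=51, total=-12}
  after event 6 (t=27: INC max by 10): {max=61, total=-12}
  after event 7 (t=28: DEC total by 4): {max=61, total=-16}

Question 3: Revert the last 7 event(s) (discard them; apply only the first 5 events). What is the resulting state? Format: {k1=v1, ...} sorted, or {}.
Keep first 5 events (discard last 7):
  after event 1 (t=3: SET max = 37): {max=37}
  after event 2 (t=4: INC max by 15): {max=52}
  after event 3 (t=6: DEC max by 1): {max=51}
  after event 4 (t=16: DEL total): {max=51}
  after event 5 (t=23: SET total = -12): {max=51, total=-12}

Answer: {max=51, total=-12}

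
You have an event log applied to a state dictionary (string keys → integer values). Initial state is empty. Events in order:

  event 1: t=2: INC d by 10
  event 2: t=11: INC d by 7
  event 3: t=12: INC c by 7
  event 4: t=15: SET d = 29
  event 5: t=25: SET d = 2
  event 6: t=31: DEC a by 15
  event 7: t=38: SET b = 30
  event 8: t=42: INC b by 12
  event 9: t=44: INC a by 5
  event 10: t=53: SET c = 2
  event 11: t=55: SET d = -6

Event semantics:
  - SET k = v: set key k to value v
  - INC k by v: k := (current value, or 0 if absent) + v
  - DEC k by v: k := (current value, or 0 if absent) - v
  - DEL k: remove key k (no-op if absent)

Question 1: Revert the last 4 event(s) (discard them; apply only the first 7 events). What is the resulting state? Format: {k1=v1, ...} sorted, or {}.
Answer: {a=-15, b=30, c=7, d=2}

Derivation:
Keep first 7 events (discard last 4):
  after event 1 (t=2: INC d by 10): {d=10}
  after event 2 (t=11: INC d by 7): {d=17}
  after event 3 (t=12: INC c by 7): {c=7, d=17}
  after event 4 (t=15: SET d = 29): {c=7, d=29}
  after event 5 (t=25: SET d = 2): {c=7, d=2}
  after event 6 (t=31: DEC a by 15): {a=-15, c=7, d=2}
  after event 7 (t=38: SET b = 30): {a=-15, b=30, c=7, d=2}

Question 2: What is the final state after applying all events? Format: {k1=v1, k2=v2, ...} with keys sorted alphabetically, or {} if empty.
  after event 1 (t=2: INC d by 10): {d=10}
  after event 2 (t=11: INC d by 7): {d=17}
  after event 3 (t=12: INC c by 7): {c=7, d=17}
  after event 4 (t=15: SET d = 29): {c=7, d=29}
  after event 5 (t=25: SET d = 2): {c=7, d=2}
  after event 6 (t=31: DEC a by 15): {a=-15, c=7, d=2}
  after event 7 (t=38: SET b = 30): {a=-15, b=30, c=7, d=2}
  after event 8 (t=42: INC b by 12): {a=-15, b=42, c=7, d=2}
  after event 9 (t=44: INC a by 5): {a=-10, b=42, c=7, d=2}
  after event 10 (t=53: SET c = 2): {a=-10, b=42, c=2, d=2}
  after event 11 (t=55: SET d = -6): {a=-10, b=42, c=2, d=-6}

Answer: {a=-10, b=42, c=2, d=-6}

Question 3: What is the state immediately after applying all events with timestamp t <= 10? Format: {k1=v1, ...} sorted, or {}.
Apply events with t <= 10 (1 events):
  after event 1 (t=2: INC d by 10): {d=10}

Answer: {d=10}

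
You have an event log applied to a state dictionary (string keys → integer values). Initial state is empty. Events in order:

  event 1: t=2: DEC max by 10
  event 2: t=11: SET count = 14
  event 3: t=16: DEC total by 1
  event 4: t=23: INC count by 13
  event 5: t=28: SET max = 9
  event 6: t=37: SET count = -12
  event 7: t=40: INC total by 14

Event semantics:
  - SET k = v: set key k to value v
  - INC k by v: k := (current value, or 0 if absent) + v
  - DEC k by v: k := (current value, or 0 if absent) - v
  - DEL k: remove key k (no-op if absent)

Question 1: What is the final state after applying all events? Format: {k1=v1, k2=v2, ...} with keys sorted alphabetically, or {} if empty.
  after event 1 (t=2: DEC max by 10): {max=-10}
  after event 2 (t=11: SET count = 14): {count=14, max=-10}
  after event 3 (t=16: DEC total by 1): {count=14, max=-10, total=-1}
  after event 4 (t=23: INC count by 13): {count=27, max=-10, total=-1}
  after event 5 (t=28: SET max = 9): {count=27, max=9, total=-1}
  after event 6 (t=37: SET count = -12): {count=-12, max=9, total=-1}
  after event 7 (t=40: INC total by 14): {count=-12, max=9, total=13}

Answer: {count=-12, max=9, total=13}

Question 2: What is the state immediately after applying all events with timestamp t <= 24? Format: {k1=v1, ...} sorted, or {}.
Apply events with t <= 24 (4 events):
  after event 1 (t=2: DEC max by 10): {max=-10}
  after event 2 (t=11: SET count = 14): {count=14, max=-10}
  after event 3 (t=16: DEC total by 1): {count=14, max=-10, total=-1}
  after event 4 (t=23: INC count by 13): {count=27, max=-10, total=-1}

Answer: {count=27, max=-10, total=-1}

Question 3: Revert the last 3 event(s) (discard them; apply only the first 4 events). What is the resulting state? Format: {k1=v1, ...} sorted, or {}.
Keep first 4 events (discard last 3):
  after event 1 (t=2: DEC max by 10): {max=-10}
  after event 2 (t=11: SET count = 14): {count=14, max=-10}
  after event 3 (t=16: DEC total by 1): {count=14, max=-10, total=-1}
  after event 4 (t=23: INC count by 13): {count=27, max=-10, total=-1}

Answer: {count=27, max=-10, total=-1}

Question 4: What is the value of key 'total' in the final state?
Answer: 13

Derivation:
Track key 'total' through all 7 events:
  event 1 (t=2: DEC max by 10): total unchanged
  event 2 (t=11: SET count = 14): total unchanged
  event 3 (t=16: DEC total by 1): total (absent) -> -1
  event 4 (t=23: INC count by 13): total unchanged
  event 5 (t=28: SET max = 9): total unchanged
  event 6 (t=37: SET count = -12): total unchanged
  event 7 (t=40: INC total by 14): total -1 -> 13
Final: total = 13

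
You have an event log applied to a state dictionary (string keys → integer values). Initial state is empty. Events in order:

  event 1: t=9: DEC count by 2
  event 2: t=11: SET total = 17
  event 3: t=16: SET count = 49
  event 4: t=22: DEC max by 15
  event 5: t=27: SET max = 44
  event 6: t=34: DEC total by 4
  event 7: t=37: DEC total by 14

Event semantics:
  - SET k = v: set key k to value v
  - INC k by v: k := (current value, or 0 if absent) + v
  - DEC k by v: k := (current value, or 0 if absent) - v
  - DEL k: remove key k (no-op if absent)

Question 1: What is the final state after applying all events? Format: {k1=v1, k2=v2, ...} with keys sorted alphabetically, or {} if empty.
  after event 1 (t=9: DEC count by 2): {count=-2}
  after event 2 (t=11: SET total = 17): {count=-2, total=17}
  after event 3 (t=16: SET count = 49): {count=49, total=17}
  after event 4 (t=22: DEC max by 15): {count=49, max=-15, total=17}
  after event 5 (t=27: SET max = 44): {count=49, max=44, total=17}
  after event 6 (t=34: DEC total by 4): {count=49, max=44, total=13}
  after event 7 (t=37: DEC total by 14): {count=49, max=44, total=-1}

Answer: {count=49, max=44, total=-1}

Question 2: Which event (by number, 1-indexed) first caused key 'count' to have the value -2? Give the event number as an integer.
Answer: 1

Derivation:
Looking for first event where count becomes -2:
  event 1: count (absent) -> -2  <-- first match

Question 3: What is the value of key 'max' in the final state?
Track key 'max' through all 7 events:
  event 1 (t=9: DEC count by 2): max unchanged
  event 2 (t=11: SET total = 17): max unchanged
  event 3 (t=16: SET count = 49): max unchanged
  event 4 (t=22: DEC max by 15): max (absent) -> -15
  event 5 (t=27: SET max = 44): max -15 -> 44
  event 6 (t=34: DEC total by 4): max unchanged
  event 7 (t=37: DEC total by 14): max unchanged
Final: max = 44

Answer: 44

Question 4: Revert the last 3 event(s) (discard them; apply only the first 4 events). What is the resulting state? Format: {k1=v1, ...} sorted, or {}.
Answer: {count=49, max=-15, total=17}

Derivation:
Keep first 4 events (discard last 3):
  after event 1 (t=9: DEC count by 2): {count=-2}
  after event 2 (t=11: SET total = 17): {count=-2, total=17}
  after event 3 (t=16: SET count = 49): {count=49, total=17}
  after event 4 (t=22: DEC max by 15): {count=49, max=-15, total=17}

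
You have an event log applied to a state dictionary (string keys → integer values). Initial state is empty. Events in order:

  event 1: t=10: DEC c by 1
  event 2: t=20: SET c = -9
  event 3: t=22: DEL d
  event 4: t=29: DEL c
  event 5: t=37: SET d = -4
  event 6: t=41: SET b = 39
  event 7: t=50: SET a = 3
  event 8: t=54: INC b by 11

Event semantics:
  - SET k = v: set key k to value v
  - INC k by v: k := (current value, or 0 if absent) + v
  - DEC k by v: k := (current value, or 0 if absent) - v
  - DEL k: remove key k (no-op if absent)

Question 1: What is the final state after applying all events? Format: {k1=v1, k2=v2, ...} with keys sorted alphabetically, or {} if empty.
Answer: {a=3, b=50, d=-4}

Derivation:
  after event 1 (t=10: DEC c by 1): {c=-1}
  after event 2 (t=20: SET c = -9): {c=-9}
  after event 3 (t=22: DEL d): {c=-9}
  after event 4 (t=29: DEL c): {}
  after event 5 (t=37: SET d = -4): {d=-4}
  after event 6 (t=41: SET b = 39): {b=39, d=-4}
  after event 7 (t=50: SET a = 3): {a=3, b=39, d=-4}
  after event 8 (t=54: INC b by 11): {a=3, b=50, d=-4}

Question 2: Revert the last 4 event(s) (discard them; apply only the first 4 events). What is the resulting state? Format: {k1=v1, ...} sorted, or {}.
Keep first 4 events (discard last 4):
  after event 1 (t=10: DEC c by 1): {c=-1}
  after event 2 (t=20: SET c = -9): {c=-9}
  after event 3 (t=22: DEL d): {c=-9}
  after event 4 (t=29: DEL c): {}

Answer: {}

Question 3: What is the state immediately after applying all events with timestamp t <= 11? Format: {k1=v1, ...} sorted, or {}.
Answer: {c=-1}

Derivation:
Apply events with t <= 11 (1 events):
  after event 1 (t=10: DEC c by 1): {c=-1}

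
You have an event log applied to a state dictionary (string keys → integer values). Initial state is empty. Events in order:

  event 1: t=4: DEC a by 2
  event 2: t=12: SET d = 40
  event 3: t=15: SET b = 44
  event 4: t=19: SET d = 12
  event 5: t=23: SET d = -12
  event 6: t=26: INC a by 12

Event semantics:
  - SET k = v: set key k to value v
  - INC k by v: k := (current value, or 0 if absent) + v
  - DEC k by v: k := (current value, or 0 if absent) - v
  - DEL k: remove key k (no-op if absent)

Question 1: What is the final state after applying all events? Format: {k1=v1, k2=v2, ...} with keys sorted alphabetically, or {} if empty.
Answer: {a=10, b=44, d=-12}

Derivation:
  after event 1 (t=4: DEC a by 2): {a=-2}
  after event 2 (t=12: SET d = 40): {a=-2, d=40}
  after event 3 (t=15: SET b = 44): {a=-2, b=44, d=40}
  after event 4 (t=19: SET d = 12): {a=-2, b=44, d=12}
  after event 5 (t=23: SET d = -12): {a=-2, b=44, d=-12}
  after event 6 (t=26: INC a by 12): {a=10, b=44, d=-12}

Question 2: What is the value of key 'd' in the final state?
Track key 'd' through all 6 events:
  event 1 (t=4: DEC a by 2): d unchanged
  event 2 (t=12: SET d = 40): d (absent) -> 40
  event 3 (t=15: SET b = 44): d unchanged
  event 4 (t=19: SET d = 12): d 40 -> 12
  event 5 (t=23: SET d = -12): d 12 -> -12
  event 6 (t=26: INC a by 12): d unchanged
Final: d = -12

Answer: -12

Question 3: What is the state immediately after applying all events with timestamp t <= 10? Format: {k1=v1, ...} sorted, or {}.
Apply events with t <= 10 (1 events):
  after event 1 (t=4: DEC a by 2): {a=-2}

Answer: {a=-2}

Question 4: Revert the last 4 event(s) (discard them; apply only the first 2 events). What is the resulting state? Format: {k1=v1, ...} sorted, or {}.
Keep first 2 events (discard last 4):
  after event 1 (t=4: DEC a by 2): {a=-2}
  after event 2 (t=12: SET d = 40): {a=-2, d=40}

Answer: {a=-2, d=40}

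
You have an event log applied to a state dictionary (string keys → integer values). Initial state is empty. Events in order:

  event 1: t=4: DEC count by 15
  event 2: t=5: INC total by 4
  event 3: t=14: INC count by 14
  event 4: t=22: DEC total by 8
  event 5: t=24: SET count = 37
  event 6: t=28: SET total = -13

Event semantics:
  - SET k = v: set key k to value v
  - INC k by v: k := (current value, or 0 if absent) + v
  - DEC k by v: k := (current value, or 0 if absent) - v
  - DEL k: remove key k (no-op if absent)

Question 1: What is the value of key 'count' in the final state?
Answer: 37

Derivation:
Track key 'count' through all 6 events:
  event 1 (t=4: DEC count by 15): count (absent) -> -15
  event 2 (t=5: INC total by 4): count unchanged
  event 3 (t=14: INC count by 14): count -15 -> -1
  event 4 (t=22: DEC total by 8): count unchanged
  event 5 (t=24: SET count = 37): count -1 -> 37
  event 6 (t=28: SET total = -13): count unchanged
Final: count = 37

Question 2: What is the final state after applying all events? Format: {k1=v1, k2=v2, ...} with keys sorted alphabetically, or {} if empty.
Answer: {count=37, total=-13}

Derivation:
  after event 1 (t=4: DEC count by 15): {count=-15}
  after event 2 (t=5: INC total by 4): {count=-15, total=4}
  after event 3 (t=14: INC count by 14): {count=-1, total=4}
  after event 4 (t=22: DEC total by 8): {count=-1, total=-4}
  after event 5 (t=24: SET count = 37): {count=37, total=-4}
  after event 6 (t=28: SET total = -13): {count=37, total=-13}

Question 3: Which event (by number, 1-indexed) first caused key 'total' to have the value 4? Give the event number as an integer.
Answer: 2

Derivation:
Looking for first event where total becomes 4:
  event 2: total (absent) -> 4  <-- first match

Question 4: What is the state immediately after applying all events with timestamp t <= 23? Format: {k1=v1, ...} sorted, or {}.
Answer: {count=-1, total=-4}

Derivation:
Apply events with t <= 23 (4 events):
  after event 1 (t=4: DEC count by 15): {count=-15}
  after event 2 (t=5: INC total by 4): {count=-15, total=4}
  after event 3 (t=14: INC count by 14): {count=-1, total=4}
  after event 4 (t=22: DEC total by 8): {count=-1, total=-4}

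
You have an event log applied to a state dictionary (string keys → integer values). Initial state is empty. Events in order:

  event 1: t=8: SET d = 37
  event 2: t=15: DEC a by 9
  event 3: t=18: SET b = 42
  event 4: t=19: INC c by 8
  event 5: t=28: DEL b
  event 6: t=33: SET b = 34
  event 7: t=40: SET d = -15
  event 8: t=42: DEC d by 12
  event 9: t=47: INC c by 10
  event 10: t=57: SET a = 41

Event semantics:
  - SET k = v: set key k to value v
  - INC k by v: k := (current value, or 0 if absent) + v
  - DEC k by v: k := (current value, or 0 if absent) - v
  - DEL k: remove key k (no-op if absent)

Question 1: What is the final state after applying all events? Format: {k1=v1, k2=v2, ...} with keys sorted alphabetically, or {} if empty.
  after event 1 (t=8: SET d = 37): {d=37}
  after event 2 (t=15: DEC a by 9): {a=-9, d=37}
  after event 3 (t=18: SET b = 42): {a=-9, b=42, d=37}
  after event 4 (t=19: INC c by 8): {a=-9, b=42, c=8, d=37}
  after event 5 (t=28: DEL b): {a=-9, c=8, d=37}
  after event 6 (t=33: SET b = 34): {a=-9, b=34, c=8, d=37}
  after event 7 (t=40: SET d = -15): {a=-9, b=34, c=8, d=-15}
  after event 8 (t=42: DEC d by 12): {a=-9, b=34, c=8, d=-27}
  after event 9 (t=47: INC c by 10): {a=-9, b=34, c=18, d=-27}
  after event 10 (t=57: SET a = 41): {a=41, b=34, c=18, d=-27}

Answer: {a=41, b=34, c=18, d=-27}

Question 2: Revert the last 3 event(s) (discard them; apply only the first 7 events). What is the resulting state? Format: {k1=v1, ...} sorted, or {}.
Answer: {a=-9, b=34, c=8, d=-15}

Derivation:
Keep first 7 events (discard last 3):
  after event 1 (t=8: SET d = 37): {d=37}
  after event 2 (t=15: DEC a by 9): {a=-9, d=37}
  after event 3 (t=18: SET b = 42): {a=-9, b=42, d=37}
  after event 4 (t=19: INC c by 8): {a=-9, b=42, c=8, d=37}
  after event 5 (t=28: DEL b): {a=-9, c=8, d=37}
  after event 6 (t=33: SET b = 34): {a=-9, b=34, c=8, d=37}
  after event 7 (t=40: SET d = -15): {a=-9, b=34, c=8, d=-15}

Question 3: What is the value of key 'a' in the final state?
Answer: 41

Derivation:
Track key 'a' through all 10 events:
  event 1 (t=8: SET d = 37): a unchanged
  event 2 (t=15: DEC a by 9): a (absent) -> -9
  event 3 (t=18: SET b = 42): a unchanged
  event 4 (t=19: INC c by 8): a unchanged
  event 5 (t=28: DEL b): a unchanged
  event 6 (t=33: SET b = 34): a unchanged
  event 7 (t=40: SET d = -15): a unchanged
  event 8 (t=42: DEC d by 12): a unchanged
  event 9 (t=47: INC c by 10): a unchanged
  event 10 (t=57: SET a = 41): a -9 -> 41
Final: a = 41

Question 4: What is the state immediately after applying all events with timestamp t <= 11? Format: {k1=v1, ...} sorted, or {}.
Answer: {d=37}

Derivation:
Apply events with t <= 11 (1 events):
  after event 1 (t=8: SET d = 37): {d=37}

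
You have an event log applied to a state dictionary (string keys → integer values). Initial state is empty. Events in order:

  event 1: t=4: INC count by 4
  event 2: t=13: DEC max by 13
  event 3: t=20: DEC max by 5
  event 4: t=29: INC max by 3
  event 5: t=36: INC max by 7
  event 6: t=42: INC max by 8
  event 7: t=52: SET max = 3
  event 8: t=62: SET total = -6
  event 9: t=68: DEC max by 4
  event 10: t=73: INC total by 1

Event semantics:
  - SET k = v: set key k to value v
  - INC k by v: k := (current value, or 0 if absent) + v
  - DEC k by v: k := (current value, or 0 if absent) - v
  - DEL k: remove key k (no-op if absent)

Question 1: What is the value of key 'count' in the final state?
Answer: 4

Derivation:
Track key 'count' through all 10 events:
  event 1 (t=4: INC count by 4): count (absent) -> 4
  event 2 (t=13: DEC max by 13): count unchanged
  event 3 (t=20: DEC max by 5): count unchanged
  event 4 (t=29: INC max by 3): count unchanged
  event 5 (t=36: INC max by 7): count unchanged
  event 6 (t=42: INC max by 8): count unchanged
  event 7 (t=52: SET max = 3): count unchanged
  event 8 (t=62: SET total = -6): count unchanged
  event 9 (t=68: DEC max by 4): count unchanged
  event 10 (t=73: INC total by 1): count unchanged
Final: count = 4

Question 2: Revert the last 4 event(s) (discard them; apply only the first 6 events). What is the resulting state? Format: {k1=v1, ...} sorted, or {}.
Keep first 6 events (discard last 4):
  after event 1 (t=4: INC count by 4): {count=4}
  after event 2 (t=13: DEC max by 13): {count=4, max=-13}
  after event 3 (t=20: DEC max by 5): {count=4, max=-18}
  after event 4 (t=29: INC max by 3): {count=4, max=-15}
  after event 5 (t=36: INC max by 7): {count=4, max=-8}
  after event 6 (t=42: INC max by 8): {count=4, max=0}

Answer: {count=4, max=0}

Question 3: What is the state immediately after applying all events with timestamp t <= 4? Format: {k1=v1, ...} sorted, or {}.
Answer: {count=4}

Derivation:
Apply events with t <= 4 (1 events):
  after event 1 (t=4: INC count by 4): {count=4}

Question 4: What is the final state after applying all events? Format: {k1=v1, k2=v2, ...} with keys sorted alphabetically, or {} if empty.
Answer: {count=4, max=-1, total=-5}

Derivation:
  after event 1 (t=4: INC count by 4): {count=4}
  after event 2 (t=13: DEC max by 13): {count=4, max=-13}
  after event 3 (t=20: DEC max by 5): {count=4, max=-18}
  after event 4 (t=29: INC max by 3): {count=4, max=-15}
  after event 5 (t=36: INC max by 7): {count=4, max=-8}
  after event 6 (t=42: INC max by 8): {count=4, max=0}
  after event 7 (t=52: SET max = 3): {count=4, max=3}
  after event 8 (t=62: SET total = -6): {count=4, max=3, total=-6}
  after event 9 (t=68: DEC max by 4): {count=4, max=-1, total=-6}
  after event 10 (t=73: INC total by 1): {count=4, max=-1, total=-5}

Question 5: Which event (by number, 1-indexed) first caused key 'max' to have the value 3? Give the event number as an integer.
Looking for first event where max becomes 3:
  event 2: max = -13
  event 3: max = -18
  event 4: max = -15
  event 5: max = -8
  event 6: max = 0
  event 7: max 0 -> 3  <-- first match

Answer: 7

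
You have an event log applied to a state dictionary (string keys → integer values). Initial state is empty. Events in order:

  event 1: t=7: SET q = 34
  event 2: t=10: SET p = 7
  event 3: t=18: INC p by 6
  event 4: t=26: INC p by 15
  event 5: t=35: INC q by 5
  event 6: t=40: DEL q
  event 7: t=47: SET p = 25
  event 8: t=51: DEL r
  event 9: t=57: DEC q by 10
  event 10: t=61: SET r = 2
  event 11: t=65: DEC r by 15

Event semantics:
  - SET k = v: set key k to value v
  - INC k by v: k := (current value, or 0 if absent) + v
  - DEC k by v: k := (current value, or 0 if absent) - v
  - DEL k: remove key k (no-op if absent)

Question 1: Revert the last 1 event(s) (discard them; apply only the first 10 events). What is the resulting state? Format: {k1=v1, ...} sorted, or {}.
Keep first 10 events (discard last 1):
  after event 1 (t=7: SET q = 34): {q=34}
  after event 2 (t=10: SET p = 7): {p=7, q=34}
  after event 3 (t=18: INC p by 6): {p=13, q=34}
  after event 4 (t=26: INC p by 15): {p=28, q=34}
  after event 5 (t=35: INC q by 5): {p=28, q=39}
  after event 6 (t=40: DEL q): {p=28}
  after event 7 (t=47: SET p = 25): {p=25}
  after event 8 (t=51: DEL r): {p=25}
  after event 9 (t=57: DEC q by 10): {p=25, q=-10}
  after event 10 (t=61: SET r = 2): {p=25, q=-10, r=2}

Answer: {p=25, q=-10, r=2}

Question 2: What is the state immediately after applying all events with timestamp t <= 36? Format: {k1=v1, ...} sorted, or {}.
Answer: {p=28, q=39}

Derivation:
Apply events with t <= 36 (5 events):
  after event 1 (t=7: SET q = 34): {q=34}
  after event 2 (t=10: SET p = 7): {p=7, q=34}
  after event 3 (t=18: INC p by 6): {p=13, q=34}
  after event 4 (t=26: INC p by 15): {p=28, q=34}
  after event 5 (t=35: INC q by 5): {p=28, q=39}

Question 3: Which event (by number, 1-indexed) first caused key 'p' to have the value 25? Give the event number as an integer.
Looking for first event where p becomes 25:
  event 2: p = 7
  event 3: p = 13
  event 4: p = 28
  event 5: p = 28
  event 6: p = 28
  event 7: p 28 -> 25  <-- first match

Answer: 7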